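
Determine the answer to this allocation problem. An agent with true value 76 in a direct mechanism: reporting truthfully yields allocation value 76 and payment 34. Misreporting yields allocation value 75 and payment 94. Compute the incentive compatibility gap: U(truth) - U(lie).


Step 1: U(truth) = value - payment = 76 - 34 = 42
Step 2: U(lie) = allocation - payment = 75 - 94 = -19
Step 3: IC gap = 42 - (-19) = 61

61


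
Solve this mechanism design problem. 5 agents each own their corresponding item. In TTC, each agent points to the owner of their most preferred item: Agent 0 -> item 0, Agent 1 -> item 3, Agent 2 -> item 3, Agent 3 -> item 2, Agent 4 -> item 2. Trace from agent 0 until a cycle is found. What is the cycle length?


Step 1: Trace the pointer graph from agent 0: 0 -> 0
Step 2: A cycle is detected when we revisit agent 0
Step 3: The cycle is: 0 -> 0
Step 4: Cycle length = 1

1


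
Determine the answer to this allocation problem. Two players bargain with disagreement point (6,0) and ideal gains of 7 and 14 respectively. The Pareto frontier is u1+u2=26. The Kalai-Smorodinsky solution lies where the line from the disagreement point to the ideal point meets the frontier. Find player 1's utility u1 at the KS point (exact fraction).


Step 1: At the KS point, (u1-d1)/r1 = (u2-d2)/r2 = t and u1+u2 = 26
Step 2: u1 = d1 + r1*t and u2 = d2 + r2*t, so (d1 + r1*t) + (d2 + r2*t) = 26
Step 3: t = (26 - 6 - 0)/(7 + 14) = 20/21
Step 4: u1 = d1 + r1*t = 6 + 7 * 20/21 = 38/3
Step 5: (Check: u2 = d2 + r2*t = 40/3; u1+u2 = 38/3 + 40/3 = 26, on the frontier.)

38/3


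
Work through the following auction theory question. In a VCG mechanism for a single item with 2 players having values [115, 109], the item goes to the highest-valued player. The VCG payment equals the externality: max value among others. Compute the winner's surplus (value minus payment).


Step 1: The winner is the agent with the highest value: agent 0 with value 115
Step 2: Values of other agents: [109]
Step 3: VCG payment = max of others' values = 109
Step 4: Surplus = 115 - 109 = 6

6


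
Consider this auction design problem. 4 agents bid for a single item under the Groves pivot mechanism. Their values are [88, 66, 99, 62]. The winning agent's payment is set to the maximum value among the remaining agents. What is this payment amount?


Step 1: The efficient winner is agent 2 with value 99
Step 2: Other agents' values: [88, 66, 62]
Step 3: Pivot payment = max(others) = 88
Step 4: The winner pays 88

88


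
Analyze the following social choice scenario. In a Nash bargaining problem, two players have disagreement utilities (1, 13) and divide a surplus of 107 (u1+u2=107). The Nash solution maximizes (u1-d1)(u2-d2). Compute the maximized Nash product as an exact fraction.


Step 1: The Nash solution splits surplus symmetrically above the disagreement point
Step 2: u1 = (total + d1 - d2)/2 = (107 + 1 - 13)/2 = 95/2
Step 3: u2 = (total - d1 + d2)/2 = (107 - 1 + 13)/2 = 119/2
Step 4: Nash product = (95/2 - 1) * (119/2 - 13)
Step 5: = 93/2 * 93/2 = 8649/4

8649/4


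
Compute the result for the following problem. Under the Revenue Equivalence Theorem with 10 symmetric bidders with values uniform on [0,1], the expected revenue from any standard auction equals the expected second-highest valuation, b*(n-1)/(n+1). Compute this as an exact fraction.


Step 1: By Revenue Equivalence, expected revenue = b*(n-1)/(n+1)
Step 2: Substituting n = 10, b = 1
Step 3: Revenue = 1*(10-1)/(10+1) = 1*9/11
Step 4: Revenue = 9/11

9/11


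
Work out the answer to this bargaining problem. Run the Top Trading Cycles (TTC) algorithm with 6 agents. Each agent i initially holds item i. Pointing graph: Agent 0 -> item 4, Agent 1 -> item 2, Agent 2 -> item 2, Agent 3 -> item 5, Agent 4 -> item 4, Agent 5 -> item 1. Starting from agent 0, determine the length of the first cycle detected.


Step 1: Trace the pointer graph from agent 0: 0 -> 4 -> 4
Step 2: A cycle is detected when we revisit agent 4
Step 3: The cycle is: 4 -> 4
Step 4: Cycle length = 1

1


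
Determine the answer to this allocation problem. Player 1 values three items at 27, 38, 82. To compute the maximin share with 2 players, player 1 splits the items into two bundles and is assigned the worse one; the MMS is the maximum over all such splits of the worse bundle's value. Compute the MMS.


Step 1: Item values = 27, 38, 82
Step 2: Enumerate all 2-bundle partitions and take the smaller bundle:
  Partition 1: {27} vs {38,82} -> bundles 27, 120; min = 27
  Partition 2: {38} vs {27,82} -> bundles 38, 109; min = 38
  Partition 3: {82} vs {27,38} -> bundles 82, 65; min = 65
Step 3: MMS = max(27, 38, 65) = 65

65


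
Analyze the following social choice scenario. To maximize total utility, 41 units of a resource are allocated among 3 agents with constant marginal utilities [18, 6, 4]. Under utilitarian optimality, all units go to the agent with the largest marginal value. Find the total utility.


Step 1: The marginal utilities are [18, 6, 4]
Step 2: The highest marginal utility is 18
Step 3: All 41 units go to that agent
Step 4: Total utility = 18 * 41 = 738

738


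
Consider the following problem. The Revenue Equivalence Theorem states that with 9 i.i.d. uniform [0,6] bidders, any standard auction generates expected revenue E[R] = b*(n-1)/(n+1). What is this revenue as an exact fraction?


Step 1: By Revenue Equivalence, expected revenue = b*(n-1)/(n+1)
Step 2: Substituting n = 9, b = 6
Step 3: Revenue = 6*(9-1)/(9+1) = 6*8/10
Step 4: Revenue = 48/10 = 24/5

24/5


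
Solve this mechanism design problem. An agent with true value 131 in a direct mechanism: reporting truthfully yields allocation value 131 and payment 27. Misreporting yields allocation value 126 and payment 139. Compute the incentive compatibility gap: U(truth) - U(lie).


Step 1: U(truth) = value - payment = 131 - 27 = 104
Step 2: U(lie) = allocation - payment = 126 - 139 = -13
Step 3: IC gap = 104 - (-13) = 117

117


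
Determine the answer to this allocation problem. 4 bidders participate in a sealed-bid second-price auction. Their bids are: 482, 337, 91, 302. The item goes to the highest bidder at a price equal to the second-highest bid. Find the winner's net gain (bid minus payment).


Step 1: Sort bids in descending order: 482, 337, 302, 91
Step 2: The winning bid is the highest: 482
Step 3: The payment equals the second-highest bid: 337
Step 4: Surplus = winner's bid - payment = 482 - 337 = 145

145


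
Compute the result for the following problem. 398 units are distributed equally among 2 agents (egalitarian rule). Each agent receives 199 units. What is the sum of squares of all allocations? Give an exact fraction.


Step 1: Each agent's share = 398/2 = 199
Step 2: Square of each share = (199)^2 = 39601
Step 3: Sum of squares = 2 * 39601 = 79202

79202


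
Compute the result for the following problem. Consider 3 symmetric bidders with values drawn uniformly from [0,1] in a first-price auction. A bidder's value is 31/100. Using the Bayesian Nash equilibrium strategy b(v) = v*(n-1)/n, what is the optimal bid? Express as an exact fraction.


Step 1: The symmetric BNE bidding function is b(v) = v * (n-1) / n
Step 2: Substitute v = 31/100 and n = 3
Step 3: b = 31/100 * 2/3
Step 4: b = 31/150

31/150


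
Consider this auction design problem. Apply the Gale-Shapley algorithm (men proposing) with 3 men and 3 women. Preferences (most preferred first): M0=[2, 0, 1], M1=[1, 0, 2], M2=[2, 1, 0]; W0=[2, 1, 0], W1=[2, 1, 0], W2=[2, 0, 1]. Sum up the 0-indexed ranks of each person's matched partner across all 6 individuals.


Step 1: Run Gale-Shapley (men propose, women hold best offer):
  M0 proposes to W2; she accepts
  M1 proposes to W1; she accepts
  M2 proposes to W2; she switches from M0
  M0 proposes to W0; she accepts
Step 2: Final matching: W0-M0, W1-M1, W2-M2
Step 3: 0-indexed ranks (man's rank of his match, then woman's): 1 + 2 + 0 + 1 + 0 + 0
Step 4: Total rank sum = 4

4


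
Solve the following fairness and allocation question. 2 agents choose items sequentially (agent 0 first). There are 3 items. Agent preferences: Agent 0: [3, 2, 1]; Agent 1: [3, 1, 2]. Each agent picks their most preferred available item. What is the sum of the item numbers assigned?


Step 1: Agent 0 picks item 3
Step 2: Agent 1 picks item 1
Step 3: Sum = 3 + 1 = 4

4


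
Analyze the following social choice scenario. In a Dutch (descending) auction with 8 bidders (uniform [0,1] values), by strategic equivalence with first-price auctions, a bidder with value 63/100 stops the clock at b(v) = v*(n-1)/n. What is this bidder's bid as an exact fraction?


Step 1: Dutch auctions are strategically equivalent to first-price auctions
Step 2: The equilibrium bid is b(v) = v*(n-1)/n
Step 3: b = 63/100 * 7/8
Step 4: b = 441/800

441/800


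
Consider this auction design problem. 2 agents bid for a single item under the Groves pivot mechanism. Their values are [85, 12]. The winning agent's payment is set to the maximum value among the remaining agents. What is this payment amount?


Step 1: The efficient winner is agent 0 with value 85
Step 2: Other agents' values: [12]
Step 3: Pivot payment = max(others) = 12
Step 4: The winner pays 12

12


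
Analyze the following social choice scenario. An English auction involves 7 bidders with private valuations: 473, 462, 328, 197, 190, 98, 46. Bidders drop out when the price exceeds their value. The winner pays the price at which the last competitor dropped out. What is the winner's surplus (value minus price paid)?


Step 1: Identify the highest value: 473
Step 2: Identify the second-highest value: 462
Step 3: The final price = second-highest value = 462
Step 4: Surplus = 473 - 462 = 11

11


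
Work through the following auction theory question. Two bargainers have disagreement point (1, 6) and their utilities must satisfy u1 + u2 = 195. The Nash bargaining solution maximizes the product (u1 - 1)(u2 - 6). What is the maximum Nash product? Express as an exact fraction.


Step 1: The Nash solution splits surplus symmetrically above the disagreement point
Step 2: u1 = (total + d1 - d2)/2 = (195 + 1 - 6)/2 = 95
Step 3: u2 = (total - d1 + d2)/2 = (195 - 1 + 6)/2 = 100
Step 4: Nash product = (95 - 1) * (100 - 6)
Step 5: = 94 * 94 = 8836

8836


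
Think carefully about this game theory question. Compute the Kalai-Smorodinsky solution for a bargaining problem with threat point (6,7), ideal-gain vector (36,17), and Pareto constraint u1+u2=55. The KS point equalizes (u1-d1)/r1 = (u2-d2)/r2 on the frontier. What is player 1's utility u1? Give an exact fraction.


Step 1: At the KS point, (u1-d1)/r1 = (u2-d2)/r2 = t and u1+u2 = 55
Step 2: u1 = d1 + r1*t and u2 = d2 + r2*t, so (d1 + r1*t) + (d2 + r2*t) = 55
Step 3: t = (55 - 6 - 7)/(36 + 17) = 42/53
Step 4: u1 = d1 + r1*t = 6 + 36 * 42/53 = 1830/53
Step 5: (Check: u2 = d2 + r2*t = 1085/53; u1+u2 = 1830/53 + 1085/53 = 55, on the frontier.)

1830/53


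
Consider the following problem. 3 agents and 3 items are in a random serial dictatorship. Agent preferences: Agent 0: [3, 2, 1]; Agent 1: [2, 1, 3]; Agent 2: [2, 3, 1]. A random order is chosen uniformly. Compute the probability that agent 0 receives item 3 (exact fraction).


Step 1: Agent 0 wants item 3
Step 2: There are 6 possible orderings of agents
Step 3: In 5 orderings, agent 0 gets item 3
Step 4: Probability = 5/6

5/6


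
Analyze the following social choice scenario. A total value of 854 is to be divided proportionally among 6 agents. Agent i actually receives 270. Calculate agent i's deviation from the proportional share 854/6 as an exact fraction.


Step 1: Proportional share = 854/6 = 427/3
Step 2: Agent's actual allocation = 270
Step 3: Excess = 270 - 427/3 = 383/3

383/3


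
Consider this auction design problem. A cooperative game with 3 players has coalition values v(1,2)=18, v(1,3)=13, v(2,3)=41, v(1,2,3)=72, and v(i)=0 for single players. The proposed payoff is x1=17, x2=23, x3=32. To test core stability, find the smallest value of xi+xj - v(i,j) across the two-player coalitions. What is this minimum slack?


Step 1: Slack for coalition (1,2): x1+x2 - v12 = 40 - 18 = 22
Step 2: Slack for coalition (1,3): x1+x3 - v13 = 49 - 13 = 36
Step 3: Slack for coalition (2,3): x2+x3 - v23 = 55 - 41 = 14
Step 4: Minimum slack = min(22, 36, 14) = 14, attained by (2,3); no pair can gain by deviating, so the allocation is in the core

14


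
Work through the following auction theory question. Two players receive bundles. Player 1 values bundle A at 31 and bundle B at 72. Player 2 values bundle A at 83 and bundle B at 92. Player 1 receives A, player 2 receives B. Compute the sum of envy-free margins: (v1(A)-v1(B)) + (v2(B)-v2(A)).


Step 1: Player 1's margin = v1(A) - v1(B) = 31 - 72 = -41
Step 2: Player 2's margin = v2(B) - v2(A) = 92 - 83 = 9
Step 3: Total margin = -41 + 9 = -32

-32


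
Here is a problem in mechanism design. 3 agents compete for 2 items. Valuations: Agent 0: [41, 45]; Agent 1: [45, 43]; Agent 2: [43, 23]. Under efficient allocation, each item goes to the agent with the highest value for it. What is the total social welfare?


Step 1: For each item, find the maximum value among all agents.
Step 2: Item 0 -> Agent 1 (value 45)
Step 3: Item 1 -> Agent 0 (value 45)
Step 4: Total welfare = 45 + 45 = 90

90


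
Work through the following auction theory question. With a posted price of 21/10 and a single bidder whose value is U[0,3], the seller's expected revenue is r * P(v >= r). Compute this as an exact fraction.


Step 1: Posted price r = 21/10, value support [0,3]
Step 2: P(v >= r) = (3 - 21/10)/3 = 3/10
Step 3: Expected revenue = r * P(v >= r) = 21/10 * 3/10
Step 4: Revenue = 63/100

63/100


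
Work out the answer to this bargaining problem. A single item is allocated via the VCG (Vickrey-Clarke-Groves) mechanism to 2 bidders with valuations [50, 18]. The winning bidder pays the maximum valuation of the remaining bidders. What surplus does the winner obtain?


Step 1: The winner is the agent with the highest value: agent 0 with value 50
Step 2: Values of other agents: [18]
Step 3: VCG payment = max of others' values = 18
Step 4: Surplus = 50 - 18 = 32

32


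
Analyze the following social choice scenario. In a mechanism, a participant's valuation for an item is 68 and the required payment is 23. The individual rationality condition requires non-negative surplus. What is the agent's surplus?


Step 1: Surplus = value - payment = 68 - 23 = 45
Step 2: IR is satisfied (surplus >= 0)

45


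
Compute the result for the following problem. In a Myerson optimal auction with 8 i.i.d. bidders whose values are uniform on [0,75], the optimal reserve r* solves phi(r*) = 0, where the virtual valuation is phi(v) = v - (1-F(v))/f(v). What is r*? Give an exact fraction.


Step 1: For U[0,75], F(v) = v/75 and f(v) = 1/75
Step 2: phi(v) = v - (1 - v/75)/(1/75) = v - (75 - v) = 2v - 75
Step 3: Set phi(r*) = 0: 2r* - 75 = 0
Step 4: r* = 75/2 (the number of bidders n = 8 does not enter)

75/2


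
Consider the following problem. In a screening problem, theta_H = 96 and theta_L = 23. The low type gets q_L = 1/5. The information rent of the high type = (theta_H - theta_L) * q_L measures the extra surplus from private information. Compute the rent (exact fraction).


Step 1: theta_H - theta_L = 96 - 23 = 73
Step 2: Information rent = (theta_H - theta_L) * q_L
Step 3: = 73 * 1/5
Step 4: = 73/5

73/5


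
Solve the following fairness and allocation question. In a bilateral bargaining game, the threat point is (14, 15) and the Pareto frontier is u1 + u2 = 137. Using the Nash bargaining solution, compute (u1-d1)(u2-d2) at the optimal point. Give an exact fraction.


Step 1: The Nash solution splits surplus symmetrically above the disagreement point
Step 2: u1 = (total + d1 - d2)/2 = (137 + 14 - 15)/2 = 68
Step 3: u2 = (total - d1 + d2)/2 = (137 - 14 + 15)/2 = 69
Step 4: Nash product = (68 - 14) * (69 - 15)
Step 5: = 54 * 54 = 2916

2916


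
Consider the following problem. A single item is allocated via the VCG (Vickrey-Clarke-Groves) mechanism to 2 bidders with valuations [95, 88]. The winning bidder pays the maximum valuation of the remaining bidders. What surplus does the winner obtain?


Step 1: The winner is the agent with the highest value: agent 0 with value 95
Step 2: Values of other agents: [88]
Step 3: VCG payment = max of others' values = 88
Step 4: Surplus = 95 - 88 = 7

7


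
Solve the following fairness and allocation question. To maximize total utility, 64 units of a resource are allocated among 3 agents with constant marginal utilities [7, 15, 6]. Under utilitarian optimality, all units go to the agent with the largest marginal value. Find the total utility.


Step 1: The marginal utilities are [7, 15, 6]
Step 2: The highest marginal utility is 15
Step 3: All 64 units go to that agent
Step 4: Total utility = 15 * 64 = 960

960


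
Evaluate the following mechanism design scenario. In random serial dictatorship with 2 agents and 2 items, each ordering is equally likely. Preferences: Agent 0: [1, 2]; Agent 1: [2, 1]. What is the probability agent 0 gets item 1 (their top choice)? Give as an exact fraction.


Step 1: Agent 0 wants item 1
Step 2: There are 2 possible orderings of agents
Step 3: In 2 orderings, agent 0 gets item 1
Step 4: Probability = 2/2 = 1

1


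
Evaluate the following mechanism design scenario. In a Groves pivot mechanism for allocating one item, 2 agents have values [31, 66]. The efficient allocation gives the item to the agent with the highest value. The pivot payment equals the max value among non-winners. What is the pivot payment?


Step 1: The efficient winner is agent 1 with value 66
Step 2: Other agents' values: [31]
Step 3: Pivot payment = max(others) = 31
Step 4: The winner pays 31

31


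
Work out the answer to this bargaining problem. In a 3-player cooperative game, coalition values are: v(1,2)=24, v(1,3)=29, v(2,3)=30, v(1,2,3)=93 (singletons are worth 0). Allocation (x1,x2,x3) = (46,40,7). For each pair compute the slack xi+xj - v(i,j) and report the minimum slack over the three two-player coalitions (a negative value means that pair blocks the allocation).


Step 1: Slack for coalition (1,2): x1+x2 - v12 = 86 - 24 = 62
Step 2: Slack for coalition (1,3): x1+x3 - v13 = 53 - 29 = 24
Step 3: Slack for coalition (2,3): x2+x3 - v23 = 47 - 30 = 17
Step 4: Minimum slack = min(62, 24, 17) = 17, attained by (2,3); no pair can gain by deviating, so the allocation is in the core

17


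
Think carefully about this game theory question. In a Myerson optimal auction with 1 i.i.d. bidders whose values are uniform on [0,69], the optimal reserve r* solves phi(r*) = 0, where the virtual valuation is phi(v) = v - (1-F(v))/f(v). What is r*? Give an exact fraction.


Step 1: For U[0,69], F(v) = v/69 and f(v) = 1/69
Step 2: phi(v) = v - (1 - v/69)/(1/69) = v - (69 - v) = 2v - 69
Step 3: Set phi(r*) = 0: 2r* - 69 = 0
Step 4: r* = 69/2 (the number of bidders n = 1 does not enter)

69/2


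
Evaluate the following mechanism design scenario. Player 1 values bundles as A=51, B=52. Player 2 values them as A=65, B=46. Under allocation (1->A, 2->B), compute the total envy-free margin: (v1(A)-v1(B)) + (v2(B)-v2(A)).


Step 1: Player 1's margin = v1(A) - v1(B) = 51 - 52 = -1
Step 2: Player 2's margin = v2(B) - v2(A) = 46 - 65 = -19
Step 3: Total margin = -1 + -19 = -20

-20


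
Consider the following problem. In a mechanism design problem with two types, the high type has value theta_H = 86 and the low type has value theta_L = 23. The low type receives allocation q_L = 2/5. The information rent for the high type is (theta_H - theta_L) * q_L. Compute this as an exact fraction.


Step 1: theta_H - theta_L = 86 - 23 = 63
Step 2: Information rent = (theta_H - theta_L) * q_L
Step 3: = 63 * 2/5
Step 4: = 126/5

126/5


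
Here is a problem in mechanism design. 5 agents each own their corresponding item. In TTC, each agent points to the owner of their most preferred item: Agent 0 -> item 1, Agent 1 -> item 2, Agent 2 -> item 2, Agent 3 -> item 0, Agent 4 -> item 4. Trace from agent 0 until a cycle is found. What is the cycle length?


Step 1: Trace the pointer graph from agent 0: 0 -> 1 -> 2 -> 2
Step 2: A cycle is detected when we revisit agent 2
Step 3: The cycle is: 2 -> 2
Step 4: Cycle length = 1

1


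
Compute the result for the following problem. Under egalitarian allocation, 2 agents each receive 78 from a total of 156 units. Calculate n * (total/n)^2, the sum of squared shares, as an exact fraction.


Step 1: Each agent's share = 156/2 = 78
Step 2: Square of each share = (78)^2 = 6084
Step 3: Sum of squares = 2 * 6084 = 12168

12168


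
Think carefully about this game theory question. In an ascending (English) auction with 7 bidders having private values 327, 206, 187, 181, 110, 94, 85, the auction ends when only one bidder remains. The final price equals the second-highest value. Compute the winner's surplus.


Step 1: Identify the highest value: 327
Step 2: Identify the second-highest value: 206
Step 3: The final price = second-highest value = 206
Step 4: Surplus = 327 - 206 = 121

121


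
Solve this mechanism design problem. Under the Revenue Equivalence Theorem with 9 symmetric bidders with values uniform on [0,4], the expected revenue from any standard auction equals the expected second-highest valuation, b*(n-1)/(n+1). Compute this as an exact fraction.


Step 1: By Revenue Equivalence, expected revenue = b*(n-1)/(n+1)
Step 2: Substituting n = 9, b = 4
Step 3: Revenue = 4*(9-1)/(9+1) = 4*8/10
Step 4: Revenue = 32/10 = 16/5

16/5


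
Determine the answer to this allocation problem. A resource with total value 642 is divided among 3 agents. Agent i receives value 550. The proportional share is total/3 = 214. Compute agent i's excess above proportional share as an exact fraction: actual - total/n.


Step 1: Proportional share = 642/3 = 214
Step 2: Agent's actual allocation = 550
Step 3: Excess = 550 - 214 = 336

336


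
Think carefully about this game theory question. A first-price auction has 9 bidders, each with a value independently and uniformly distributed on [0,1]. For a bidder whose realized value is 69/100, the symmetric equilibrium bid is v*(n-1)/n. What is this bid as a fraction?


Step 1: The symmetric BNE bidding function is b(v) = v * (n-1) / n
Step 2: Substitute v = 69/100 and n = 9
Step 3: b = 69/100 * 8/9
Step 4: b = 46/75

46/75


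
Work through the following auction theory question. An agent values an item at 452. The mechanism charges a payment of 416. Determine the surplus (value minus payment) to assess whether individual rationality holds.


Step 1: Surplus = value - payment = 452 - 416 = 36
Step 2: IR is satisfied (surplus >= 0)

36


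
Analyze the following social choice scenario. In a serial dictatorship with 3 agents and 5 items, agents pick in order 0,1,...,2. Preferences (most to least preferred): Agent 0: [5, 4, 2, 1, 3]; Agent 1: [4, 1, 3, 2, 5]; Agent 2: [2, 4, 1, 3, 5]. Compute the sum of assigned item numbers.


Step 1: Agent 0 picks item 5
Step 2: Agent 1 picks item 4
Step 3: Agent 2 picks item 2
Step 4: Sum = 5 + 4 + 2 = 11

11


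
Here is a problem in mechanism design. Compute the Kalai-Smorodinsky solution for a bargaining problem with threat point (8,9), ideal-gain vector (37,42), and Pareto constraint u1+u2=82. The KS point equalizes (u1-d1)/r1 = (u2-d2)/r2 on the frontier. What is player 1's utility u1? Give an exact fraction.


Step 1: At the KS point, (u1-d1)/r1 = (u2-d2)/r2 = t and u1+u2 = 82
Step 2: u1 = d1 + r1*t and u2 = d2 + r2*t, so (d1 + r1*t) + (d2 + r2*t) = 82
Step 3: t = (82 - 8 - 9)/(37 + 42) = 65/79
Step 4: u1 = d1 + r1*t = 8 + 37 * 65/79 = 3037/79
Step 5: (Check: u2 = d2 + r2*t = 3441/79; u1+u2 = 3037/79 + 3441/79 = 82, on the frontier.)

3037/79


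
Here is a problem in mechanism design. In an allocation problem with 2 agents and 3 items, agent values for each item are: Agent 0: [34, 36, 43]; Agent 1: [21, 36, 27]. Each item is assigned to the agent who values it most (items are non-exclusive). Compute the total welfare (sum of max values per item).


Step 1: For each item, find the maximum value among all agents.
Step 2: Item 0 -> Agent 0 (value 34)
Step 3: Item 1 -> Agent 0 (value 36)
Step 4: Item 2 -> Agent 0 (value 43)
Step 5: Total welfare = 34 + 36 + 43 = 113

113


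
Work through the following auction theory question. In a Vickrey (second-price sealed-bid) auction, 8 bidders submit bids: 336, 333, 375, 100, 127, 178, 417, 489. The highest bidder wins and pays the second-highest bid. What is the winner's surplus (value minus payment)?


Step 1: Sort bids in descending order: 489, 417, 375, 336, 333, 178, 127, 100
Step 2: The winning bid is the highest: 489
Step 3: The payment equals the second-highest bid: 417
Step 4: Surplus = winner's bid - payment = 489 - 417 = 72

72


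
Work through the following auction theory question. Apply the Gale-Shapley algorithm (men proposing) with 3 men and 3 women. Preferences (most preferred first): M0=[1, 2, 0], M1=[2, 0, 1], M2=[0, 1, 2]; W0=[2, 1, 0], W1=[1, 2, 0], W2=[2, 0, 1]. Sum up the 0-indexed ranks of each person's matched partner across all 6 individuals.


Step 1: Run Gale-Shapley (men propose, women hold best offer):
  M0 proposes to W1; she accepts
  M1 proposes to W2; she accepts
  M2 proposes to W0; she accepts
Step 2: Final matching: W0-M2, W1-M0, W2-M1
Step 3: 0-indexed ranks (man's rank of his match, then woman's): 0 + 0 + 0 + 2 + 0 + 2
Step 4: Total rank sum = 4

4


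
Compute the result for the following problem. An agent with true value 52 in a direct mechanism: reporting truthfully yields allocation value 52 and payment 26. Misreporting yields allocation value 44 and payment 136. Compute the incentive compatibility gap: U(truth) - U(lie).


Step 1: U(truth) = value - payment = 52 - 26 = 26
Step 2: U(lie) = allocation - payment = 44 - 136 = -92
Step 3: IC gap = 26 - (-92) = 118

118


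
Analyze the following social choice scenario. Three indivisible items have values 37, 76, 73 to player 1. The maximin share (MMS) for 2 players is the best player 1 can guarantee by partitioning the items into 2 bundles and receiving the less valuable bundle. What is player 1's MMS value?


Step 1: Item values = 37, 76, 73
Step 2: Enumerate all 2-bundle partitions and take the smaller bundle:
  Partition 1: {37} vs {76,73} -> bundles 37, 149; min = 37
  Partition 2: {76} vs {37,73} -> bundles 76, 110; min = 76
  Partition 3: {73} vs {37,76} -> bundles 73, 113; min = 73
Step 3: MMS = max(37, 76, 73) = 76

76


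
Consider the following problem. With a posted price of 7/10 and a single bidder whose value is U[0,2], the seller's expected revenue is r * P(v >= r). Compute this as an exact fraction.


Step 1: Posted price r = 7/10, value support [0,2]
Step 2: P(v >= r) = (2 - 7/10)/2 = 13/20
Step 3: Expected revenue = r * P(v >= r) = 7/10 * 13/20
Step 4: Revenue = 91/200

91/200


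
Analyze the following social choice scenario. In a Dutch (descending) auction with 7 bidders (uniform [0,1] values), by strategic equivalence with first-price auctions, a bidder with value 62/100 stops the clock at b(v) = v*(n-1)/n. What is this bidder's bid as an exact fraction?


Step 1: Dutch auctions are strategically equivalent to first-price auctions
Step 2: The equilibrium bid is b(v) = v*(n-1)/n
Step 3: b = 31/50 * 6/7
Step 4: b = 93/175

93/175


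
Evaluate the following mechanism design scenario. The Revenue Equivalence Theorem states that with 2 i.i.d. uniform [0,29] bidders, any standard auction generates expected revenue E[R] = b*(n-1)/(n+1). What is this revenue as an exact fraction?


Step 1: By Revenue Equivalence, expected revenue = b*(n-1)/(n+1)
Step 2: Substituting n = 2, b = 29
Step 3: Revenue = 29*(2-1)/(2+1) = 29*1/3
Step 4: Revenue = 29/3

29/3


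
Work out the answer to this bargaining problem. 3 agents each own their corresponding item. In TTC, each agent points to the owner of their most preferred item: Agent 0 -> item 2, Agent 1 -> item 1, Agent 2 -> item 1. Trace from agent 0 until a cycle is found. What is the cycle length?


Step 1: Trace the pointer graph from agent 0: 0 -> 2 -> 1 -> 1
Step 2: A cycle is detected when we revisit agent 1
Step 3: The cycle is: 1 -> 1
Step 4: Cycle length = 1

1


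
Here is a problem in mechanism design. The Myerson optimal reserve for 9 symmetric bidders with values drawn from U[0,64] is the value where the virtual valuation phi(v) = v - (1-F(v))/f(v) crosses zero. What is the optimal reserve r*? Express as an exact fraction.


Step 1: For U[0,64], F(v) = v/64 and f(v) = 1/64
Step 2: phi(v) = v - (1 - v/64)/(1/64) = v - (64 - v) = 2v - 64
Step 3: Set phi(r*) = 0: 2r* - 64 = 0
Step 4: r* = 64/2 = 32 (the number of bidders n = 9 does not enter)

32


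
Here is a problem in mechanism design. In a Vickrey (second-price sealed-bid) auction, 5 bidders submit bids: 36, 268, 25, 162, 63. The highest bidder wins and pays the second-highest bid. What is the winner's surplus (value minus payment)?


Step 1: Sort bids in descending order: 268, 162, 63, 36, 25
Step 2: The winning bid is the highest: 268
Step 3: The payment equals the second-highest bid: 162
Step 4: Surplus = winner's bid - payment = 268 - 162 = 106

106


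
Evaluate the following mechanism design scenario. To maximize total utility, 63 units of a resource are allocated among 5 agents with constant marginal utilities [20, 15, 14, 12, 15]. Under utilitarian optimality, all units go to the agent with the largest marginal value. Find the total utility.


Step 1: The marginal utilities are [20, 15, 14, 12, 15]
Step 2: The highest marginal utility is 20
Step 3: All 63 units go to that agent
Step 4: Total utility = 20 * 63 = 1260

1260


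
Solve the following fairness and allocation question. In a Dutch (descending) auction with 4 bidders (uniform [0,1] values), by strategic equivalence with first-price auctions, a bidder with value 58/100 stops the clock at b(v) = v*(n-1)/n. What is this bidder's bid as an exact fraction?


Step 1: Dutch auctions are strategically equivalent to first-price auctions
Step 2: The equilibrium bid is b(v) = v*(n-1)/n
Step 3: b = 29/50 * 3/4
Step 4: b = 87/200

87/200


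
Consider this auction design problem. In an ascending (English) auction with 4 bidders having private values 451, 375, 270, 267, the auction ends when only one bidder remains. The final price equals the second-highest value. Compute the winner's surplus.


Step 1: Identify the highest value: 451
Step 2: Identify the second-highest value: 375
Step 3: The final price = second-highest value = 375
Step 4: Surplus = 451 - 375 = 76

76


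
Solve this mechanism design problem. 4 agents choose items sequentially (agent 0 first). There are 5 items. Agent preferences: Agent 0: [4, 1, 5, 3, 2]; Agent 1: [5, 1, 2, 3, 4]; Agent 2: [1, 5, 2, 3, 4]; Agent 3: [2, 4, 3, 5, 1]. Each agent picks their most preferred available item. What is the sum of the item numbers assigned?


Step 1: Agent 0 picks item 4
Step 2: Agent 1 picks item 5
Step 3: Agent 2 picks item 1
Step 4: Agent 3 picks item 2
Step 5: Sum = 4 + 5 + 1 + 2 = 12

12


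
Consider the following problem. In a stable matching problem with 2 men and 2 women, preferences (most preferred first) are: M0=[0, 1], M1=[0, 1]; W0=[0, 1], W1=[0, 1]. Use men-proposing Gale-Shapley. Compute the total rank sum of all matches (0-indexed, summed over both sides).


Step 1: Run Gale-Shapley (men propose, women hold best offer):
  M0 proposes to W0; she accepts
  M1 proposes to W0; rejected
  M1 proposes to W1; she accepts
Step 2: Final matching: W0-M0, W1-M1
Step 3: 0-indexed ranks (man's rank of his match, then woman's): 0 + 0 + 1 + 1
Step 4: Total rank sum = 2

2


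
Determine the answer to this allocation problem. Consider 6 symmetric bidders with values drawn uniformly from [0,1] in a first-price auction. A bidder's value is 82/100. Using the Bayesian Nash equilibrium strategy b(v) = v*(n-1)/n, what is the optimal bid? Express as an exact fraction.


Step 1: The symmetric BNE bidding function is b(v) = v * (n-1) / n
Step 2: Substitute v = 41/50 and n = 6
Step 3: b = 41/50 * 5/6
Step 4: b = 41/60

41/60


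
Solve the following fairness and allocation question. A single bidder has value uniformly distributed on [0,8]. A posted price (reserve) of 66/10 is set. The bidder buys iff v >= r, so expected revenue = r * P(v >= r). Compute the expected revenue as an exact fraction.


Step 1: Posted price r = 33/5, value support [0,8]
Step 2: P(v >= r) = (8 - 33/5)/8 = 7/40
Step 3: Expected revenue = r * P(v >= r) = 33/5 * 7/40
Step 4: Revenue = 231/200

231/200


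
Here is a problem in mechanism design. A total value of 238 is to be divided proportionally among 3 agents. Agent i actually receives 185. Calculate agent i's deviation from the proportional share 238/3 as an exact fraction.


Step 1: Proportional share = 238/3
Step 2: Agent's actual allocation = 185
Step 3: Excess = 185 - 238/3 = 317/3

317/3


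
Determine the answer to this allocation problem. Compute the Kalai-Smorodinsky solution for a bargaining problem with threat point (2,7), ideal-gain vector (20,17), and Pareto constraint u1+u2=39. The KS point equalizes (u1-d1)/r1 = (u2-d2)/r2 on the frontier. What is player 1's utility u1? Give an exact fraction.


Step 1: At the KS point, (u1-d1)/r1 = (u2-d2)/r2 = t and u1+u2 = 39
Step 2: u1 = d1 + r1*t and u2 = d2 + r2*t, so (d1 + r1*t) + (d2 + r2*t) = 39
Step 3: t = (39 - 2 - 7)/(20 + 17) = 30/37
Step 4: u1 = d1 + r1*t = 2 + 20 * 30/37 = 674/37
Step 5: (Check: u2 = d2 + r2*t = 769/37; u1+u2 = 674/37 + 769/37 = 39, on the frontier.)

674/37


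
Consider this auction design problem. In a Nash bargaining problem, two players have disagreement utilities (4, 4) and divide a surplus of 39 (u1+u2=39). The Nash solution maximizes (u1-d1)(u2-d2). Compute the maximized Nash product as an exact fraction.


Step 1: The Nash solution splits surplus symmetrically above the disagreement point
Step 2: u1 = (total + d1 - d2)/2 = (39 + 4 - 4)/2 = 39/2
Step 3: u2 = (total - d1 + d2)/2 = (39 - 4 + 4)/2 = 39/2
Step 4: Nash product = (39/2 - 4) * (39/2 - 4)
Step 5: = 31/2 * 31/2 = 961/4

961/4


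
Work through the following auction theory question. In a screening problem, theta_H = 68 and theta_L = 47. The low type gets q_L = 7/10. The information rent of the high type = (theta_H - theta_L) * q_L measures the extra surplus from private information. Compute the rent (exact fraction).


Step 1: theta_H - theta_L = 68 - 47 = 21
Step 2: Information rent = (theta_H - theta_L) * q_L
Step 3: = 21 * 7/10
Step 4: = 147/10

147/10


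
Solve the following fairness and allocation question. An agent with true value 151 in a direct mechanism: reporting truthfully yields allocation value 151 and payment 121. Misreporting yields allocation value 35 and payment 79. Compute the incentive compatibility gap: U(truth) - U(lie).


Step 1: U(truth) = value - payment = 151 - 121 = 30
Step 2: U(lie) = allocation - payment = 35 - 79 = -44
Step 3: IC gap = 30 - (-44) = 74

74


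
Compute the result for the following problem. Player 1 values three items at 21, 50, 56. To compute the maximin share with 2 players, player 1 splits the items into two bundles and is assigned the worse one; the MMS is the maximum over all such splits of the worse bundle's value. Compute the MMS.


Step 1: Item values = 21, 50, 56
Step 2: Enumerate all 2-bundle partitions and take the smaller bundle:
  Partition 1: {21} vs {50,56} -> bundles 21, 106; min = 21
  Partition 2: {50} vs {21,56} -> bundles 50, 77; min = 50
  Partition 3: {56} vs {21,50} -> bundles 56, 71; min = 56
Step 3: MMS = max(21, 50, 56) = 56

56


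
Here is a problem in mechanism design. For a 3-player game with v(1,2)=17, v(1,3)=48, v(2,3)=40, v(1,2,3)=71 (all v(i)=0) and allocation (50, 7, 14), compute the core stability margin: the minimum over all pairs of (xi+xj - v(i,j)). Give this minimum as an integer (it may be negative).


Step 1: Slack for coalition (1,2): x1+x2 - v12 = 57 - 17 = 40
Step 2: Slack for coalition (1,3): x1+x3 - v13 = 64 - 48 = 16
Step 3: Slack for coalition (2,3): x2+x3 - v23 = 21 - 40 = -19
Step 4: Minimum slack = min(40, 16, -19) = -19, attained by (2,3); coalition (2,3) can block (slack < 0), so the allocation is not in the core

-19


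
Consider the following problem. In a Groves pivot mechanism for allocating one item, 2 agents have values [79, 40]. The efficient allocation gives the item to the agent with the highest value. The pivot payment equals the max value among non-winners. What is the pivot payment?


Step 1: The efficient winner is agent 0 with value 79
Step 2: Other agents' values: [40]
Step 3: Pivot payment = max(others) = 40
Step 4: The winner pays 40

40


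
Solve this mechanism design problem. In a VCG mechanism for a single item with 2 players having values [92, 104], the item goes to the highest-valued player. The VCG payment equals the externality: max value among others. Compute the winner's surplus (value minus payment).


Step 1: The winner is the agent with the highest value: agent 1 with value 104
Step 2: Values of other agents: [92]
Step 3: VCG payment = max of others' values = 92
Step 4: Surplus = 104 - 92 = 12

12


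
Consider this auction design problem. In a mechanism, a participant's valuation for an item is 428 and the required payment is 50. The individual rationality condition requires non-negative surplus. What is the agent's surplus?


Step 1: Surplus = value - payment = 428 - 50 = 378
Step 2: IR is satisfied (surplus >= 0)

378


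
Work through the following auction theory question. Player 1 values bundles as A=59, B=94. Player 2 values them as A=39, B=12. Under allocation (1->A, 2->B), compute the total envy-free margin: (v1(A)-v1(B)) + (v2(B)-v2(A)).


Step 1: Player 1's margin = v1(A) - v1(B) = 59 - 94 = -35
Step 2: Player 2's margin = v2(B) - v2(A) = 12 - 39 = -27
Step 3: Total margin = -35 + -27 = -62

-62


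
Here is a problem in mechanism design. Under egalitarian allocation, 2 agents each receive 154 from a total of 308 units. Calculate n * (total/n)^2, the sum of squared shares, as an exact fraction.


Step 1: Each agent's share = 308/2 = 154
Step 2: Square of each share = (154)^2 = 23716
Step 3: Sum of squares = 2 * 23716 = 47432

47432


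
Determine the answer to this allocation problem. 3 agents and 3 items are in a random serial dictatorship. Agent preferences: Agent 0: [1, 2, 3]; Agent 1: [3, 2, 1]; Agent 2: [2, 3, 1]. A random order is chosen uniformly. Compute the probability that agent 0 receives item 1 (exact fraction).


Step 1: Agent 0 wants item 1
Step 2: There are 6 possible orderings of agents
Step 3: In 6 orderings, agent 0 gets item 1
Step 4: Probability = 6/6 = 1

1


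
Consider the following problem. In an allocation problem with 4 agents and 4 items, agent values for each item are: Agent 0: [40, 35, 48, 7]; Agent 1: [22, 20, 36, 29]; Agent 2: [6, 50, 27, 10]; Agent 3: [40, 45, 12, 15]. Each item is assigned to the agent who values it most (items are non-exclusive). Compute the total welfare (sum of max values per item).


Step 1: For each item, find the maximum value among all agents.
Step 2: Item 0 -> Agent 0 (value 40)
Step 3: Item 1 -> Agent 2 (value 50)
Step 4: Item 2 -> Agent 0 (value 48)
Step 5: Item 3 -> Agent 1 (value 29)
Step 6: Total welfare = 40 + 50 + 48 + 29 = 167

167


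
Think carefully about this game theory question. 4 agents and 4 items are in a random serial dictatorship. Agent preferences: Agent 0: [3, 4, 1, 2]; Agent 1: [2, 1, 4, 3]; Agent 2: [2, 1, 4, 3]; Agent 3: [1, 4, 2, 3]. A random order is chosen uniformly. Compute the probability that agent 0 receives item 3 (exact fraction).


Step 1: Agent 0 wants item 3
Step 2: There are 24 possible orderings of agents
Step 3: In 24 orderings, agent 0 gets item 3
Step 4: Probability = 24/24 = 1

1
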